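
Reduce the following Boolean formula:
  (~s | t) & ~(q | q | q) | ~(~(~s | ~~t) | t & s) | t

~s | t

(~s | t) & ~(q | q | q) | ~(~(~s | ~~t) | t & s) | t
= (~s | t) & ~(q | q) | ~(~(~s | ~~t) | t & s) | t
= (~s | t) & ~(q | q) | ~(s & ~t | t & s) | t
= (~s | t) & ~q | ~(s & ~t | t & s) | t
= (~s | t) & ~q | ~s | t
= ~s | t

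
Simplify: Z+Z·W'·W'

Z

Z+Z·W'·W'
= Z+Z·W'   (idempotence)
= Z   (absorption)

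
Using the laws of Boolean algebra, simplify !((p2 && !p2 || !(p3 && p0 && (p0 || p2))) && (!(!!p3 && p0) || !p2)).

!((p2 && !p2 || !(p3 && p0 && (p0 || p2))) && (!(!!p3 && p0) || !p2))
= !(!(p3 && p0 && (p0 || p2)) && (!(!!p3 && p0) || !p2))   — complement / identity
= !(!(p3 && p0 && (p0 || p2)) && (!(p3 && p0) || !p2))   — double negation
= !(!(p3 && p0) && (!(p3 && p0) || !p2))   — absorption
= !!(p3 && p0)   — absorption
= p3 && p0   — double negation

p3 && p0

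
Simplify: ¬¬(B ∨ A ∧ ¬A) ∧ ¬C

B ∧ ¬C

¬¬(B ∨ A ∧ ¬A) ∧ ¬C
= (B ∨ A ∧ ¬A) ∧ ¬C   — double negation
= B ∧ ¬C   — complement / identity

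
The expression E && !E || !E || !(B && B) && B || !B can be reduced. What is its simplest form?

E && !E || !E || !(B && B) && B || !B
= !E || !(B && B) && B || !B   (complement / identity)
= !E || !B && B || !B   (idempotence)
= !E || !B   (complement / identity)

!E || !B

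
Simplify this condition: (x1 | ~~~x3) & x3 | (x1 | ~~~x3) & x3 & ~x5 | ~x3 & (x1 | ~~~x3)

x1 | ~x3

(x1 | ~~~x3) & x3 | (x1 | ~~~x3) & x3 & ~x5 | ~x3 & (x1 | ~~~x3)
= (x1 | ~~~x3) & x3 | ~x3 & (x1 | ~~~x3)   [absorption]
= x1 | ~~~x3   [distribution]
= x1 | ~x3   [double negation]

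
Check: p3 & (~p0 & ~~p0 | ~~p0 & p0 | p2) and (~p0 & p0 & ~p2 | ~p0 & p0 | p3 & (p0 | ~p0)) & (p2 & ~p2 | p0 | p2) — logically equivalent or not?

Yes

E1: p3 & (~p0 & ~~p0 | ~~p0 & p0 | p2)
    = p3 & (~~p0 | p2)   [distribution]
    = p3 & (p0 | p2)   [double negation]
E2: (~p0 & p0 & ~p2 | ~p0 & p0 | p3 & (p0 | ~p0)) & (p2 & ~p2 | p0 | p2)
    = (~p0 & p0 | p3 & (p0 | ~p0)) & (p2 & ~p2 | p0 | p2)   [absorption]
    = p3 & (p0 | ~p0) & (p2 & ~p2 | p0 | p2)   [complement / identity]
    = p3 & (p0 | ~p0) & (p0 | p2)   [complement / identity]
    = p3 & (p0 | p2)   [complement / identity]
Both reduce to p3 & (p0 | p2), so they are equivalent.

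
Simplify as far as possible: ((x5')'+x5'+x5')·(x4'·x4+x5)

x5

((x5')'+x5'+x5')·(x4'·x4+x5)
= (x5+x5'+x5')·(x4'·x4+x5)
= (x5+x5'+x5')·x5
= (x5+x5')·x5
= x5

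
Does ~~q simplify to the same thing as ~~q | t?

No

E1: ~~q
    = q   [double negation]
E2: ~~q | t
    = q | t   [double negation]
These differ: at q=0, t=1, E1 = 0 but E2 = 1.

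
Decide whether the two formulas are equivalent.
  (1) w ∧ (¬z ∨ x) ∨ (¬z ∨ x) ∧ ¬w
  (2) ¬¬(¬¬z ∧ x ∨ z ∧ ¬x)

No

E1: w ∧ (¬z ∨ x) ∨ (¬z ∨ x) ∧ ¬w
    = ¬z ∨ x
E2: ¬¬(¬¬z ∧ x ∨ z ∧ ¬x)
    = ¬¬(z ∧ x ∨ z ∧ ¬x)
    = ¬¬z
    = z
These differ: at w=0, x=0, z=0, E1 = 1 but E2 = 0.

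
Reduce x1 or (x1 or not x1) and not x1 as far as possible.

x1 or (x1 or not x1) and not x1
= x1 or not x1
= True

True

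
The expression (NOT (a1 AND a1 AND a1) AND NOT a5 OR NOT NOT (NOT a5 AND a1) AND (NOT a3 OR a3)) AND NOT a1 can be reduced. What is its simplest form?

NOT a5 AND NOT a1

(NOT (a1 AND a1 AND a1) AND NOT a5 OR NOT NOT (NOT a5 AND a1) AND (NOT a3 OR a3)) AND NOT a1
= (NOT (a1 AND a1) AND NOT a5 OR NOT NOT (NOT a5 AND a1) AND (NOT a3 OR a3)) AND NOT a1   — idempotence
= (NOT (a1 AND a1) AND NOT a5 OR NOT a5 AND a1 AND (NOT a3 OR a3)) AND NOT a1   — double negation
= (NOT (a1 AND a1) AND NOT a5 OR NOT a5 AND a1) AND NOT a1   — complement / identity
= (NOT a1 AND NOT a5 OR NOT a5 AND a1) AND NOT a1   — idempotence
= NOT a5 AND NOT a1   — distribution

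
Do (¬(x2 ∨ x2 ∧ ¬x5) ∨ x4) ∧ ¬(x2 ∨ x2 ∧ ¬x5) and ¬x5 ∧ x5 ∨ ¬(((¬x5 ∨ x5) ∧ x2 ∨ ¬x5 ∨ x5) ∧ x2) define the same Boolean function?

E1: (¬(x2 ∨ x2 ∧ ¬x5) ∨ x4) ∧ ¬(x2 ∨ x2 ∧ ¬x5)
    = ¬(x2 ∨ x2 ∧ ¬x5)   [absorption]
    = ¬x2   [absorption]
E2: ¬x5 ∧ x5 ∨ ¬(((¬x5 ∨ x5) ∧ x2 ∨ ¬x5 ∨ x5) ∧ x2)
    = ¬(((¬x5 ∨ x5) ∧ x2 ∨ ¬x5 ∨ x5) ∧ x2)   [complement / identity]
    = ¬((¬x5 ∨ x5) ∧ x2)   [absorption]
    = ¬x2   [complement / identity]
Both reduce to ¬x2, so they are equivalent.

Yes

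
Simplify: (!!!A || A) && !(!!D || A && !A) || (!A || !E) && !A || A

(!!!A || A) && !(!!D || A && !A) || (!A || !E) && !A || A
= (!A || A) && !(!!D || A && !A) || (!A || !E) && !A || A
= (!A || A) && !(D || A && !A) || (!A || !E) && !A || A
= (!A || A) && !D || (!A || !E) && !A || A
= (!A || A) && !D || !A || A
= !A || A
= true

true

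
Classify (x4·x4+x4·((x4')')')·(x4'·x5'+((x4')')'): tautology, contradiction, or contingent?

contradiction

(x4·x4+x4·((x4')')')·(x4'·x5'+((x4')')')
= (x4·x4+x4·x4')·(x4'·x5'+((x4')')')   — double negation
= x4·(x4'·x5'+((x4')')')   — distribution
= x4·(x4'·x5'+x4')   — double negation
= x4·x4'   — absorption
= 0   — complement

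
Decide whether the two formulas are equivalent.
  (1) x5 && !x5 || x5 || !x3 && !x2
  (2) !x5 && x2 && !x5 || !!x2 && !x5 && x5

E1: x5 && !x5 || x5 || !x3 && !x2
    = x5 || !x3 && !x2
E2: !x5 && x2 && !x5 || !!x2 && !x5 && x5
    = !x5 && x2 && !x5 || x2 && !x5 && x5
    = x2 && !x5
These differ: at x2=1, x3=0, x5=1, E1 = 1 but E2 = 0.

No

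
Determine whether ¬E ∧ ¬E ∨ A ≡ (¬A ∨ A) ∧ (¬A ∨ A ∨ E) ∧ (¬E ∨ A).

Yes

E1: ¬E ∧ ¬E ∨ A
    = ¬E ∨ A   [idempotence]
E2: (¬A ∨ A) ∧ (¬A ∨ A ∨ E) ∧ (¬E ∨ A)
    = (¬A ∨ A) ∧ (¬E ∨ A)   [absorption]
    = ¬E ∨ A   [complement / identity]
Both reduce to ¬E ∨ A, so they are equivalent.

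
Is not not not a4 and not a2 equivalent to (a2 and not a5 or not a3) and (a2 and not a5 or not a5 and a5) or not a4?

E1: not not not a4 and not a2
    = not a4 and not a2   (double negation)
E2: (a2 and not a5 or not a3) and (a2 and not a5 or not a5 and a5) or not a4
    = (a2 and not a5 or not a3) and a2 and not a5 or not a4   (complement / identity)
    = a2 and not a5 or not a4   (absorption)
These differ: at a2=1, a3=0, a4=0, a5=0, E1 = 0 but E2 = 1.

No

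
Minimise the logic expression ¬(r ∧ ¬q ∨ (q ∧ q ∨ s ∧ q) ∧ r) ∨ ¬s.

¬(r ∧ ¬q ∨ (q ∧ q ∨ s ∧ q) ∧ r) ∨ ¬s
= ¬(r ∧ ¬q ∨ (q ∨ s) ∧ q ∧ r) ∨ ¬s   [distribution]
= ¬(r ∧ ¬q ∨ q ∧ r) ∨ ¬s   [absorption]
= ¬r ∨ ¬s   [distribution]

¬r ∨ ¬s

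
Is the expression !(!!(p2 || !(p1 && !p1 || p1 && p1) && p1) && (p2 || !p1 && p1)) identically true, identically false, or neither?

!(!!(p2 || !(p1 && !p1 || p1 && p1) && p1) && (p2 || !p1 && p1))
= !(!!(p2 || !p1 && p1) && (p2 || !p1 && p1))   (distribution)
= !((p2 || !p1 && p1) && (p2 || !p1 && p1))   (double negation)
= !(p2 || !p1 && p1)   (idempotence)
= !p2   (complement / identity)
This depends on p2, so it is not a constant.

neither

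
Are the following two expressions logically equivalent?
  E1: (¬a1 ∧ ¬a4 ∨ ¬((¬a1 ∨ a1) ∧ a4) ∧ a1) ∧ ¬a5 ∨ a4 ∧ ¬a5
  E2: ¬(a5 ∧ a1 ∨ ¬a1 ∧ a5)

Yes

E1: (¬a1 ∧ ¬a4 ∨ ¬((¬a1 ∨ a1) ∧ a4) ∧ a1) ∧ ¬a5 ∨ a4 ∧ ¬a5
    = (¬a1 ∧ ¬a4 ∨ ¬a4 ∧ a1) ∧ ¬a5 ∨ a4 ∧ ¬a5   — complement / identity
    = ¬a4 ∧ ¬a5 ∨ a4 ∧ ¬a5   — distribution
    = ¬a5   — distribution
E2: ¬(a5 ∧ a1 ∨ ¬a1 ∧ a5)
    = ¬a5   — distribution
Both reduce to ¬a5, so they are equivalent.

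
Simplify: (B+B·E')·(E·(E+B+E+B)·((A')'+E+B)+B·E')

B

(B+B·E')·(E·(E+B+E+B)·((A')'+E+B)+B·E')
= (B+B·E')·(E·(E+B+(E+B)·(A')')+B·E')
= (B+B·E')·(E·(E+B+(E+B)·A)+B·E')
= (B+B·E')·(E·(E+B)+B·E')
= (B+B·E')·(E+B·E')
= B·E'+B·E
= B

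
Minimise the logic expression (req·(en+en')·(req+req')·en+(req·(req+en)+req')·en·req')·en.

(req·(en+en')·(req+req')·en+(req·(req+en)+req')·en·req')·en
= (req·(req+req')·en+(req·(req+en)+req')·en·req')·en   [complement / identity]
= (req·(req+req')·en+(req+req')·en·req')·en   [absorption]
= (req+req')·en·en   [distribution]
= en·en   [complement / identity]
= en   [idempotence]

en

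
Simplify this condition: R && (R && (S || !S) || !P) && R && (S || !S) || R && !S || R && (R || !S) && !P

R && (R && (S || !S) || !P) && R && (S || !S) || R && !S || R && (R || !S) && !P
= R && ((R && (S || !S) || !P) && R && (S || !S) || !S) || R && (R || !S) && !P   [distribution]
= R && (R && (S || !S) || !S) || R && (R || !S) && !P   [absorption]
= R && (R || !S) || R && (R || !S) && !P   [complement / identity]
= R && (R || !S)   [absorption]
= R   [absorption]

R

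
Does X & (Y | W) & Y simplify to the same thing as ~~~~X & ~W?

E1: X & (Y | W) & Y
    = X & Y
E2: ~~~~X & ~W
    = ~~X & ~W
    = X & ~W
These differ: at W=0, X=1, Y=0, E1 = 0 but E2 = 1.

No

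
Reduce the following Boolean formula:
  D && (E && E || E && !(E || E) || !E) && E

D && E

D && (E && E || E && !(E || E) || !E) && E
= D && (E && E || E && !E || !E) && E   (idempotence)
= D && (E || !E) && E   (distribution)
= D && E   (complement / identity)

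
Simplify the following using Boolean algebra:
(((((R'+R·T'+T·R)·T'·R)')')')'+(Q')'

T'·R+Q

(((((R'+R·T'+T·R)·T'·R)')')')'+(Q')'
= (((R'+R·T'+T·R)·T'·R)')'+(Q')'   (double negation)
= (((R'+R·T'+T·R)·T'·R)')'+Q   (double negation)
= (((R'+R)·T'·R)')'+Q   (distribution)
= ((T'·R)')'+Q   (complement / identity)
= T'·R+Q   (double negation)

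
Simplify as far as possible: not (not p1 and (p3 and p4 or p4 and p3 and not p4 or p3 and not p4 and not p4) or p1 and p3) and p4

not p3 and p4

not (not p1 and (p3 and p4 or p4 and p3 and not p4 or p3 and not p4 and not p4) or p1 and p3) and p4
= not (not p1 and (p3 and p4 or p3 and not p4) or p1 and p3) and p4   (distribution)
= not (not p1 and p3 or p1 and p3) and p4   (distribution)
= not p3 and p4   (distribution)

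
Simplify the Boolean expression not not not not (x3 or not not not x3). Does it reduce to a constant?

True

not not not not (x3 or not not not x3)
= not not not not (x3 or not x3)   — double negation
= not not (x3 or not x3)   — double negation
= x3 or not x3   — double negation
= True   — complement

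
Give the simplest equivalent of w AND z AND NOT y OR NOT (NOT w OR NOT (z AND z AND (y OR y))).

w AND z AND NOT y OR NOT (NOT w OR NOT (z AND z AND (y OR y)))
= w AND z AND NOT y OR NOT (NOT w OR NOT (z AND (y OR y)))   [idempotence]
= w AND z AND NOT y OR w AND z AND (y OR y)   [De Morgan]
= (z AND NOT y OR z AND (y OR y)) AND w   [distribution]
= (z AND NOT y OR z AND y) AND w   [idempotence]
= z AND w   [distribution]

z AND w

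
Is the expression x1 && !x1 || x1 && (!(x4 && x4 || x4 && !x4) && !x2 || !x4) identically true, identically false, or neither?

x1 && !x1 || x1 && (!(x4 && x4 || x4 && !x4) && !x2 || !x4)
= x1 && !x1 || x1 && (!x4 && !x2 || !x4)   (distribution)
= x1 && !x1 || x1 && !x4   (absorption)
= x1 && !x4   (complement / identity)
This depends on x1, x4, so it is not a constant.

neither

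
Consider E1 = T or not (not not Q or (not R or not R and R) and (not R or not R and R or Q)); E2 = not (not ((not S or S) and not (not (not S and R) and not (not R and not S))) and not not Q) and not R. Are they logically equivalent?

E1: T or not (not not Q or (not R or not R and R) and (not R or not R and R or Q))
    = T or not (not not Q or not R or not R and R)   — absorption
    = T or not (not not Q or not R)   — complement / identity
    = T or not Q and R   — De Morgan
E2: not (not ((not S or S) and not (not (not S and R) and not (not R and not S))) and not not Q) and not R
    = not (not ((not S or S) and (not S and R or not R and not S)) and not not Q) and not R   — De Morgan
    = not (not (not S and R or not R and not S) and not not Q) and not R   — complement / identity
    = not (not not S and not not Q) and not R   — distribution
    = (not S or not Q) and not R   — De Morgan
These differ: at Q=0, R=1, S=0, T=1, E1 = 1 but E2 = 0.

No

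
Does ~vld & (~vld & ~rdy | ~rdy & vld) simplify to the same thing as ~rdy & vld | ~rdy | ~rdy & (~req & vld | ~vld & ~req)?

No

E1: ~vld & (~vld & ~rdy | ~rdy & vld)
    = ~vld & ~rdy   (distribution)
E2: ~rdy & vld | ~rdy | ~rdy & (~req & vld | ~vld & ~req)
    = ~rdy & vld | ~rdy | ~rdy & ~req   (distribution)
    = ~rdy & vld | ~rdy   (absorption)
    = ~rdy   (absorption)
These differ: at rdy=0, req=0, vld=1, E1 = 0 but E2 = 1.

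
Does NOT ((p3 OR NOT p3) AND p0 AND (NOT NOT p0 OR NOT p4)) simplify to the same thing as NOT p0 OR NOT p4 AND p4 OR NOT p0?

Yes

E1: NOT ((p3 OR NOT p3) AND p0 AND (NOT NOT p0 OR NOT p4))
    = NOT ((p3 OR NOT p3) AND p0 AND (p0 OR NOT p4))   (double negation)
    = NOT ((p3 OR NOT p3) AND p0)   (absorption)
    = NOT p0   (complement / identity)
E2: NOT p0 OR NOT p4 AND p4 OR NOT p0
    = NOT p0 OR NOT p0   (complement / identity)
    = NOT p0   (idempotence)
Both reduce to NOT p0, so they are equivalent.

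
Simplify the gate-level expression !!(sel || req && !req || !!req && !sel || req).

!!(sel || req && !req || !!req && !sel || req)
= sel || req && !req || !!req && !sel || req   [double negation]
= sel || req && !req || req && !sel || req   [double negation]
= sel || req && !req || req   [absorption]
= sel || req   [complement / identity]

sel || req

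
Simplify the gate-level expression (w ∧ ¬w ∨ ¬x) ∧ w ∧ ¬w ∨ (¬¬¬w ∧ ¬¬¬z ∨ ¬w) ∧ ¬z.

¬w ∧ ¬z

(w ∧ ¬w ∨ ¬x) ∧ w ∧ ¬w ∨ (¬¬¬w ∧ ¬¬¬z ∨ ¬w) ∧ ¬z
= (w ∧ ¬w ∨ ¬x) ∧ w ∧ ¬w ∨ (¬w ∧ ¬¬¬z ∨ ¬w) ∧ ¬z   (double negation)
= (w ∧ ¬w ∨ ¬x) ∧ w ∧ ¬w ∨ (¬w ∧ ¬z ∨ ¬w) ∧ ¬z   (double negation)
= w ∧ ¬w ∨ (¬w ∧ ¬z ∨ ¬w) ∧ ¬z   (absorption)
= (¬w ∧ ¬z ∨ ¬w) ∧ ¬z   (complement / identity)
= ¬w ∧ ¬z   (absorption)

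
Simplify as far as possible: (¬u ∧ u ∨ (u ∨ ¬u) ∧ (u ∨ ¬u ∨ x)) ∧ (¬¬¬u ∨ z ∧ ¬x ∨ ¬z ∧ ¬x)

¬u ∨ ¬x

(¬u ∧ u ∨ (u ∨ ¬u) ∧ (u ∨ ¬u ∨ x)) ∧ (¬¬¬u ∨ z ∧ ¬x ∨ ¬z ∧ ¬x)
= (u ∨ ¬u) ∧ (u ∨ ¬u ∨ x) ∧ (¬¬¬u ∨ z ∧ ¬x ∨ ¬z ∧ ¬x)   (complement / identity)
= (u ∨ ¬u) ∧ (u ∨ ¬u ∨ x) ∧ (¬u ∨ z ∧ ¬x ∨ ¬z ∧ ¬x)   (double negation)
= (u ∨ ¬u) ∧ (¬u ∨ z ∧ ¬x ∨ ¬z ∧ ¬x)   (absorption)
= (u ∨ ¬u) ∧ (¬u ∨ ¬x)   (distribution)
= ¬u ∨ ¬x   (complement / identity)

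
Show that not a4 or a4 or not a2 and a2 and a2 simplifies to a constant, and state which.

not a4 or a4 or not a2 and a2 and a2
= not a4 or a4 or not a2 and a2   [idempotence]
= not a4 or a4   [complement / identity]
= True   [complement]

True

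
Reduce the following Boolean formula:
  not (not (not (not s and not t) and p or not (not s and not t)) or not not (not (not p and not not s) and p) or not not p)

(s or t) and not p

not (not (not (not s and not t) and p or not (not s and not t)) or not not (not (not p and not not s) and p) or not not p)
= not (not not (not s and not t) or not not (not (not p and not not s) and p) or not not p)   [absorption]
= not (not (s or t) or not not (not (not p and not not s) and p) or not not p)   [De Morgan]
= not (not (s or t) or not not ((p or not s) and p) or not not p)   [De Morgan]
= not (not (s or t) or not not p or not not p)   [absorption]
= not (not (s or t) or not not p)   [idempotence]
= (s or t) and not p   [De Morgan]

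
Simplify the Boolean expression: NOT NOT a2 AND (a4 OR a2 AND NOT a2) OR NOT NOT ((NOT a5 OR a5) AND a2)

NOT NOT a2 AND (a4 OR a2 AND NOT a2) OR NOT NOT ((NOT a5 OR a5) AND a2)
= NOT NOT a2 AND (a4 OR a2 AND NOT a2) OR NOT NOT a2   (complement / identity)
= NOT NOT a2 AND a4 OR NOT NOT a2   (complement / identity)
= NOT NOT a2   (absorption)
= a2   (double negation)

a2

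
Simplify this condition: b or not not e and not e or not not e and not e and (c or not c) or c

b or not not e and not e or not not e and not e and (c or not c) or c
= b or not not e and not e or not not e and not e or c
= b or not not e and not e or c
= b or e and not e or c
= b or c

b or c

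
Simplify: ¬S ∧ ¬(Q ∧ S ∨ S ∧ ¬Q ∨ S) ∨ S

True

¬S ∧ ¬(Q ∧ S ∨ S ∧ ¬Q ∨ S) ∨ S
= ¬S ∧ ¬(S ∨ S) ∨ S   (distribution)
= ¬S ∧ ¬S ∨ S   (idempotence)
= ¬S ∨ S   (idempotence)
= True   (complement)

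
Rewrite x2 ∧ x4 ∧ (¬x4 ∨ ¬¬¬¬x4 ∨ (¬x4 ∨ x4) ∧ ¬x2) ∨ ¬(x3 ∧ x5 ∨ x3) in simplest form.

x2 ∧ x4 ∨ ¬x3

x2 ∧ x4 ∧ (¬x4 ∨ ¬¬¬¬x4 ∨ (¬x4 ∨ x4) ∧ ¬x2) ∨ ¬(x3 ∧ x5 ∨ x3)
= x2 ∧ x4 ∧ (¬x4 ∨ ¬¬x4 ∨ (¬x4 ∨ x4) ∧ ¬x2) ∨ ¬(x3 ∧ x5 ∨ x3)   — double negation
= x2 ∧ x4 ∧ (¬x4 ∨ ¬¬x4 ∨ (¬x4 ∨ x4) ∧ ¬x2) ∨ ¬x3   — absorption
= x2 ∧ x4 ∧ (¬x4 ∨ x4 ∨ (¬x4 ∨ x4) ∧ ¬x2) ∨ ¬x3   — double negation
= x2 ∧ x4 ∧ (¬x4 ∨ x4) ∨ ¬x3   — absorption
= x2 ∧ x4 ∨ ¬x3   — complement / identity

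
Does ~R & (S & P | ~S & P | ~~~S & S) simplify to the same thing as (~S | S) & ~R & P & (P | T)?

E1: ~R & (S & P | ~S & P | ~~~S & S)
    = ~R & (S & P | ~S & P | ~S & S)   (double negation)
    = ~R & (S & P | ~S & P)   (complement / identity)
    = ~R & P   (distribution)
E2: (~S | S) & ~R & P & (P | T)
    = (~S | S) & ~R & P   (absorption)
    = ~R & P   (complement / identity)
Both reduce to ~R & P, so they are equivalent.

Yes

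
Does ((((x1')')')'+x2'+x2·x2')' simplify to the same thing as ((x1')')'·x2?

E1: ((((x1')')')'+x2'+x2·x2')'
    = ((x1')'+x2'+x2·x2')'   (double negation)
    = ((x1')'+x2')'   (complement / identity)
    = x1'·x2   (De Morgan)
E2: ((x1')')'·x2
    = x1'·x2   (double negation)
Both reduce to x1'·x2, so they are equivalent.

Yes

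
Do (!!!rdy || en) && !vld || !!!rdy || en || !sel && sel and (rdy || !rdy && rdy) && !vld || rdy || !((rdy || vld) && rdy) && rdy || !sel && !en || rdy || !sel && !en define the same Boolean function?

No

E1: (!!!rdy || en) && !vld || !!!rdy || en || !sel && sel
    = !!!rdy || en || !sel && sel   (absorption)
    = !!!rdy || en   (complement / identity)
    = !rdy || en   (double negation)
E2: (rdy || !rdy && rdy) && !vld || rdy || !((rdy || vld) && rdy) && rdy || !sel && !en || rdy || !sel && !en
    = (rdy || !rdy && rdy) && !vld || rdy || !rdy && rdy || !sel && !en || rdy || !sel && !en   (absorption)
    = rdy || !rdy && rdy || !sel && !en || rdy || !sel && !en   (absorption)
    = rdy || !sel && !en || rdy || !sel && !en   (complement / identity)
    = rdy || !sel && !en   (idempotence)
These differ: at en=1, rdy=0, sel=1, vld=1, E1 = 1 but E2 = 0.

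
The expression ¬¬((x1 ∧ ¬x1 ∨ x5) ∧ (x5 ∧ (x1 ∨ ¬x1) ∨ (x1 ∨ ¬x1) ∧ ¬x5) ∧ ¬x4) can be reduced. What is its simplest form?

x5 ∧ ¬x4

¬¬((x1 ∧ ¬x1 ∨ x5) ∧ (x5 ∧ (x1 ∨ ¬x1) ∨ (x1 ∨ ¬x1) ∧ ¬x5) ∧ ¬x4)
= ¬¬((x1 ∧ ¬x1 ∨ x5) ∧ (x1 ∨ ¬x1) ∧ ¬x4)   [distribution]
= ¬¬((x1 ∧ ¬x1 ∨ x5) ∧ ¬x4)   [complement / identity]
= ¬¬(x5 ∧ ¬x4)   [complement / identity]
= x5 ∧ ¬x4   [double negation]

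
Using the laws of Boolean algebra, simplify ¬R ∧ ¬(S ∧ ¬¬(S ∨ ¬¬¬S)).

¬R ∧ ¬(S ∧ ¬¬(S ∨ ¬¬¬S))
= ¬R ∧ ¬(S ∧ (S ∨ ¬¬¬S))   [double negation]
= ¬R ∧ ¬(S ∧ (S ∨ ¬S))   [double negation]
= ¬R ∧ ¬S   [complement / identity]

¬R ∧ ¬S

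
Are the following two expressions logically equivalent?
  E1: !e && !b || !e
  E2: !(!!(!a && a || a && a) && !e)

E1: !e && !b || !e
    = !e   [absorption]
E2: !(!!(!a && a || a && a) && !e)
    = !(!!a && !e)   [distribution]
    = !a || e   [De Morgan]
These differ: at a=0, b=1, e=1, E1 = 0 but E2 = 1.

No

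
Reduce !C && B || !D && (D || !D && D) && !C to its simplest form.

!C && B || !D && (D || !D && D) && !C
= (B || !D && (D || !D && D)) && !C   [distribution]
= (B || !D && D) && !C   [complement / identity]
= B && !C   [complement / identity]

B && !C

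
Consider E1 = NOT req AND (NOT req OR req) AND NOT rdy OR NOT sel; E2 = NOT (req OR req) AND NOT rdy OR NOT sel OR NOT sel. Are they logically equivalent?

E1: NOT req AND (NOT req OR req) AND NOT rdy OR NOT sel
    = NOT req AND NOT rdy OR NOT sel
E2: NOT (req OR req) AND NOT rdy OR NOT sel OR NOT sel
    = NOT (req OR req) AND NOT rdy OR NOT sel
    = NOT req AND NOT rdy OR NOT sel
Both reduce to NOT req AND NOT rdy OR NOT sel, so they are equivalent.

Yes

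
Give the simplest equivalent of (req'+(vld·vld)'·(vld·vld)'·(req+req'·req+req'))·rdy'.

(req'+(vld·vld)'·(vld·vld)'·(req+req'·req+req'))·rdy'
= (req'+(vld·vld)'·(req+req'·req+req'))·rdy'   [idempotence]
= (req'+vld'·(req+req'·req+req'))·rdy'   [idempotence]
= (req'+vld'·(req+req'))·rdy'   [complement / identity]
= (req'+vld')·rdy'   [complement / identity]

(req'+vld')·rdy'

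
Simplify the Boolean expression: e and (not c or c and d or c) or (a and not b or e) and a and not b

e or a and not b

e and (not c or c and d or c) or (a and not b or e) and a and not b
= e and (not c or c) or (a and not b or e) and a and not b
= e and (not c or c) or a and not b
= e or a and not b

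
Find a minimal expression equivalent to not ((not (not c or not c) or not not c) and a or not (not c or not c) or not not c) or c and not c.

not c

not ((not (not c or not c) or not not c) and a or not (not c or not c) or not not c) or c and not c
= not (not (not c or not c) or not not c) or c and not c   [absorption]
= (not c or not c) and not c or c and not c   [De Morgan]
= not c and not c or c and not c   [idempotence]
= not c   [distribution]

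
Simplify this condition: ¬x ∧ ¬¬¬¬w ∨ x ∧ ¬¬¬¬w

¬x ∧ ¬¬¬¬w ∨ x ∧ ¬¬¬¬w
= ¬¬¬¬w   — distribution
= ¬¬w   — double negation
= w   — double negation

w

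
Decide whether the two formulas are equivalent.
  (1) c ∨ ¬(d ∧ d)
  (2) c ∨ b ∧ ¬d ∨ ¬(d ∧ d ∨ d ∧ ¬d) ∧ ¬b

E1: c ∨ ¬(d ∧ d)
    = c ∨ ¬d   — idempotence
E2: c ∨ b ∧ ¬d ∨ ¬(d ∧ d ∨ d ∧ ¬d) ∧ ¬b
    = c ∨ b ∧ ¬d ∨ ¬d ∧ ¬b   — distribution
    = c ∨ ¬d   — distribution
Both reduce to c ∨ ¬d, so they are equivalent.

Yes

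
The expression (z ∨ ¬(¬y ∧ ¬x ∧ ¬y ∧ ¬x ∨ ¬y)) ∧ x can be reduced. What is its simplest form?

(z ∨ y) ∧ x

(z ∨ ¬(¬y ∧ ¬x ∧ ¬y ∧ ¬x ∨ ¬y)) ∧ x
= (z ∨ ¬(¬y ∧ ¬x ∨ ¬y)) ∧ x   [idempotence]
= (z ∨ ¬¬y) ∧ x   [absorption]
= (z ∨ y) ∧ x   [double negation]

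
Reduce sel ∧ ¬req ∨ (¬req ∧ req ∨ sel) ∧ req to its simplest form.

sel

sel ∧ ¬req ∨ (¬req ∧ req ∨ sel) ∧ req
= sel ∧ ¬req ∨ sel ∧ req   [complement / identity]
= sel   [distribution]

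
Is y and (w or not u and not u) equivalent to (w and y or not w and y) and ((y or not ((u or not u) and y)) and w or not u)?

Yes

E1: y and (w or not u and not u)
    = y and (w or not u)   (idempotence)
E2: (w and y or not w and y) and ((y or not ((u or not u) and y)) and w or not u)
    = y and ((y or not ((u or not u) and y)) and w or not u)   (distribution)
    = y and ((y or not y) and w or not u)   (complement / identity)
    = y and (w or not u)   (complement / identity)
Both reduce to y and (w or not u), so they are equivalent.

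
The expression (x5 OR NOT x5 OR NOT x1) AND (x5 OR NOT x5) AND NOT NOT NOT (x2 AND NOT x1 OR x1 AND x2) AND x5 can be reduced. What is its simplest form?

NOT x2 AND x5

(x5 OR NOT x5 OR NOT x1) AND (x5 OR NOT x5) AND NOT NOT NOT (x2 AND NOT x1 OR x1 AND x2) AND x5
= (x5 OR NOT x5) AND NOT NOT NOT (x2 AND NOT x1 OR x1 AND x2) AND x5   (absorption)
= NOT NOT NOT (x2 AND NOT x1 OR x1 AND x2) AND x5   (complement / identity)
= NOT NOT NOT x2 AND x5   (distribution)
= NOT x2 AND x5   (double negation)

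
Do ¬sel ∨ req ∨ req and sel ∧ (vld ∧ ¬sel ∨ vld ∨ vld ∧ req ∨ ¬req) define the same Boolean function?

E1: ¬sel ∨ req ∨ req
    = ¬sel ∨ req   (idempotence)
E2: sel ∧ (vld ∧ ¬sel ∨ vld ∨ vld ∧ req ∨ ¬req)
    = sel ∧ (vld ∨ vld ∧ req ∨ ¬req)   (absorption)
    = sel ∧ (vld ∨ ¬req)   (absorption)
These differ: at req=0, sel=0, vld=0, E1 = 1 but E2 = 0.

No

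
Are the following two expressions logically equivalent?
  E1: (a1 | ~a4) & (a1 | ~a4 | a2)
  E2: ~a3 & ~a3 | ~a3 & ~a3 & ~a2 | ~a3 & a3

E1: (a1 | ~a4) & (a1 | ~a4 | a2)
    = a1 | ~a4
E2: ~a3 & ~a3 | ~a3 & ~a3 & ~a2 | ~a3 & a3
    = ~a3 & ~a3 | ~a3 & a3
    = ~a3
These differ: at a1=0, a2=0, a3=1, a4=0, E1 = 1 but E2 = 0.

No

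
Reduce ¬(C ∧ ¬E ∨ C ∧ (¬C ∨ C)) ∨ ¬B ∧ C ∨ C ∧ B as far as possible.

¬(C ∧ ¬E ∨ C ∧ (¬C ∨ C)) ∨ ¬B ∧ C ∨ C ∧ B
= ¬(C ∧ ¬E ∨ C) ∨ ¬B ∧ C ∨ C ∧ B   — complement / identity
= ¬(C ∧ ¬E ∨ C) ∨ C   — distribution
= ¬C ∨ C   — absorption
= True   — complement

True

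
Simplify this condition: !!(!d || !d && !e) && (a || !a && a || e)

!d && (a || e)

!!(!d || !d && !e) && (a || !a && a || e)
= !!!d && (a || !a && a || e)   — absorption
= !!!d && (a || e)   — complement / identity
= !d && (a || e)   — double negation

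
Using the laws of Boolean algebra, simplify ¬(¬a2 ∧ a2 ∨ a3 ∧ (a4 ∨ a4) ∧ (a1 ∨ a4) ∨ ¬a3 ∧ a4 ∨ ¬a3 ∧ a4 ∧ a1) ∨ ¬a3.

¬(¬a2 ∧ a2 ∨ a3 ∧ (a4 ∨ a4) ∧ (a1 ∨ a4) ∨ ¬a3 ∧ a4 ∨ ¬a3 ∧ a4 ∧ a1) ∨ ¬a3
= ¬(¬a2 ∧ a2 ∨ a3 ∧ (a4 ∨ a4) ∧ (a1 ∨ a4) ∨ ¬a3 ∧ (a4 ∨ a4 ∧ a1)) ∨ ¬a3
= ¬(a3 ∧ (a4 ∨ a4) ∧ (a1 ∨ a4) ∨ ¬a3 ∧ (a4 ∨ a4 ∧ a1)) ∨ ¬a3
= ¬(a3 ∧ (a4 ∨ a4 ∧ a1) ∨ ¬a3 ∧ (a4 ∨ a4 ∧ a1)) ∨ ¬a3
= ¬(a4 ∨ a4 ∧ a1) ∨ ¬a3
= ¬a4 ∨ ¬a3

¬a4 ∨ ¬a3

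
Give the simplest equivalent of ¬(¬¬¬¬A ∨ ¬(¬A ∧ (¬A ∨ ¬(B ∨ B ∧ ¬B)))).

¬(¬¬¬¬A ∨ ¬(¬A ∧ (¬A ∨ ¬(B ∨ B ∧ ¬B))))
= ¬(¬¬A ∨ ¬(¬A ∧ (¬A ∨ ¬(B ∨ B ∧ ¬B))))   — double negation
= ¬(¬¬A ∨ ¬(¬A ∧ (¬A ∨ ¬B)))   — complement / identity
= ¬(¬¬A ∨ ¬¬A)   — absorption
= ¬¬¬A   — idempotence
= ¬A   — double negation

¬A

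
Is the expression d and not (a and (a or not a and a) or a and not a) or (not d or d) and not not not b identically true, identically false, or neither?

d and not (a and (a or not a and a) or a and not a) or (not d or d) and not not not b
= d and not (a and a or a and not a) or (not d or d) and not not not b   — complement / identity
= d and not (a and a or a and not a) or (not d or d) and not b   — double negation
= d and not a or (not d or d) and not b   — distribution
= d and not a or not b   — complement / identity
This depends on a, b, d, so it is not a constant.

neither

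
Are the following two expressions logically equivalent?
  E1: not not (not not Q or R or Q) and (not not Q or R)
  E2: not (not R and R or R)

No

E1: not not (not not Q or R or Q) and (not not Q or R)
    = (not not Q or R or Q) and (not not Q or R)   [double negation]
    = not not Q or R   [absorption]
    = Q or R   [double negation]
E2: not (not R and R or R)
    = not R   [complement / identity]
These differ: at Q=0, R=1, E1 = 1 but E2 = 0.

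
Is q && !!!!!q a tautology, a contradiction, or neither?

contradiction

q && !!!!!q
= q && !!!q   — double negation
= q && !q   — double negation
= false   — complement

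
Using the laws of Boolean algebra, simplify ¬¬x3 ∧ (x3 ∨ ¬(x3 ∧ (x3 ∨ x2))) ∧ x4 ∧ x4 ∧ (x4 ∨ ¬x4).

¬¬x3 ∧ (x3 ∨ ¬(x3 ∧ (x3 ∨ x2))) ∧ x4 ∧ x4 ∧ (x4 ∨ ¬x4)
= ¬¬x3 ∧ (x3 ∨ ¬x3) ∧ x4 ∧ x4 ∧ (x4 ∨ ¬x4)   (absorption)
= ¬¬x3 ∧ (x3 ∨ ¬x3) ∧ x4 ∧ (x4 ∨ ¬x4)   (idempotence)
= ¬¬x3 ∧ (x3 ∨ ¬x3) ∧ x4   (complement / identity)
= x3 ∧ (x3 ∨ ¬x3) ∧ x4   (double negation)
= x3 ∧ x4   (complement / identity)

x3 ∧ x4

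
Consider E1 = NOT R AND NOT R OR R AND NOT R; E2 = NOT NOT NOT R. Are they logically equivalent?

Yes

E1: NOT R AND NOT R OR R AND NOT R
    = NOT R   (distribution)
E2: NOT NOT NOT R
    = NOT R   (double negation)
Both reduce to NOT R, so they are equivalent.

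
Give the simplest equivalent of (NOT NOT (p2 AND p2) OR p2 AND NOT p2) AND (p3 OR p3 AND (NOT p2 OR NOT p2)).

(NOT NOT (p2 AND p2) OR p2 AND NOT p2) AND (p3 OR p3 AND (NOT p2 OR NOT p2))
= (NOT NOT (p2 AND p2) OR p2 AND NOT p2) AND (p3 OR p3 AND NOT p2)
= (NOT NOT (p2 AND p2) OR p2 AND NOT p2) AND p3
= (p2 AND p2 OR p2 AND NOT p2) AND p3
= p2 AND p3

p2 AND p3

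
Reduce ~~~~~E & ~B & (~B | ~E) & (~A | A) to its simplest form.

~~~~~E & ~B & (~B | ~E) & (~A | A)
= ~~~E & ~B & (~B | ~E) & (~A | A)   — double negation
= ~~~E & ~B & (~A | A)   — absorption
= ~E & ~B & (~A | A)   — double negation
= ~E & ~B   — complement / identity

~E & ~B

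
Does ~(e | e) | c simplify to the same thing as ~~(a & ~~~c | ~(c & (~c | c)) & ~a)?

E1: ~(e | e) | c
    = ~e | c   — idempotence
E2: ~~(a & ~~~c | ~(c & (~c | c)) & ~a)
    = ~~(a & ~c | ~(c & (~c | c)) & ~a)   — double negation
    = ~~(a & ~c | ~c & ~a)   — complement / identity
    = ~~~c   — distribution
    = ~c   — double negation
These differ: at a=1, c=1, e=0, E1 = 1 but E2 = 0.

No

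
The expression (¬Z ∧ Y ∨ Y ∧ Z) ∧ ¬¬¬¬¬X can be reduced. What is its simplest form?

Y ∧ ¬X

(¬Z ∧ Y ∨ Y ∧ Z) ∧ ¬¬¬¬¬X
= Y ∧ ¬¬¬¬¬X   [distribution]
= Y ∧ ¬¬¬X   [double negation]
= Y ∧ ¬X   [double negation]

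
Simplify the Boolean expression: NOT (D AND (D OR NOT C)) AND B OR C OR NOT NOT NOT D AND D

NOT (D AND (D OR NOT C)) AND B OR C OR NOT NOT NOT D AND D
= NOT D AND B OR C OR NOT NOT NOT D AND D   — absorption
= NOT D AND B OR C OR NOT D AND D   — double negation
= NOT D AND B OR C   — complement / identity

NOT D AND B OR C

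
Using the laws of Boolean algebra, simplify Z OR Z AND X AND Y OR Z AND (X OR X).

Z

Z OR Z AND X AND Y OR Z AND (X OR X)
= Z OR Z AND X AND Y OR Z AND X   (idempotence)
= Z OR Z AND X   (absorption)
= Z   (absorption)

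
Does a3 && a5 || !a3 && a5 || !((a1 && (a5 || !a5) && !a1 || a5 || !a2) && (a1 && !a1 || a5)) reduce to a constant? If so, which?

yes, True

a3 && a5 || !a3 && a5 || !((a1 && (a5 || !a5) && !a1 || a5 || !a2) && (a1 && !a1 || a5))
= a5 || !((a1 && (a5 || !a5) && !a1 || a5 || !a2) && (a1 && !a1 || a5))   [distribution]
= a5 || !((a1 && !a1 || a5 || !a2) && (a1 && !a1 || a5))   [complement / identity]
= a5 || !(a1 && !a1 || a5)   [absorption]
= a5 || !a5   [complement / identity]
= true   [complement]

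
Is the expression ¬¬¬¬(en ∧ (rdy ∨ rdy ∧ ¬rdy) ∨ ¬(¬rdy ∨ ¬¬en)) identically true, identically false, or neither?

¬¬¬¬(en ∧ (rdy ∨ rdy ∧ ¬rdy) ∨ ¬(¬rdy ∨ ¬¬en))
= ¬¬¬¬(en ∧ (rdy ∨ rdy ∧ ¬rdy) ∨ rdy ∧ ¬en)   [De Morgan]
= ¬¬¬¬(en ∧ rdy ∨ rdy ∧ ¬en)   [complement / identity]
= ¬¬(en ∧ rdy ∨ rdy ∧ ¬en)   [double negation]
= ¬¬rdy   [distribution]
= rdy   [double negation]
This depends on rdy, so it is not a constant.

neither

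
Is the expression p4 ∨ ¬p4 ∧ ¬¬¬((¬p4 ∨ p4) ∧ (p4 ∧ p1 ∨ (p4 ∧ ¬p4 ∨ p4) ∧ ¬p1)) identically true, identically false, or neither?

p4 ∨ ¬p4 ∧ ¬¬¬((¬p4 ∨ p4) ∧ (p4 ∧ p1 ∨ (p4 ∧ ¬p4 ∨ p4) ∧ ¬p1))
= p4 ∨ ¬p4 ∧ ¬¬¬((¬p4 ∨ p4) ∧ (p4 ∧ p1 ∨ p4 ∧ ¬p1))   [complement / identity]
= p4 ∨ ¬p4 ∧ ¬((¬p4 ∨ p4) ∧ (p4 ∧ p1 ∨ p4 ∧ ¬p1))   [double negation]
= p4 ∨ ¬p4 ∧ ¬(p4 ∧ p1 ∨ p4 ∧ ¬p1)   [complement / identity]
= p4 ∨ ¬p4 ∧ ¬p4   [distribution]
= p4 ∨ ¬p4   [idempotence]
= True   [complement]

identically true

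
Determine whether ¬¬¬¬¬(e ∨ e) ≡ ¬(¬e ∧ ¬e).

E1: ¬¬¬¬¬(e ∨ e)
    = ¬¬¬¬¬e   — idempotence
    = ¬¬¬e   — double negation
    = ¬e   — double negation
E2: ¬(¬e ∧ ¬e)
    = e ∨ e   — De Morgan
    = e   — idempotence
These differ: at e=0, E1 = 1 but E2 = 0.

No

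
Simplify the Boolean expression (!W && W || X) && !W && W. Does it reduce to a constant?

(!W && W || X) && !W && W
= !W && W   (absorption)
= false   (complement)

false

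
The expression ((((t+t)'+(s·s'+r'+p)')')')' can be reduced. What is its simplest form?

t·(r'+p)

((((t+t)'+(s·s'+r'+p)')')')'
= ((((t+t)'+(r'+p)')')')'
= (((t+t)·(r'+p))')'
= (t+t)·(r'+p)
= t·(r'+p)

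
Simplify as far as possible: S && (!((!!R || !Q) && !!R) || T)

S && (!((!!R || !Q) && !!R) || T)
= S && (!!!R || T)   (absorption)
= S && (!R || T)   (double negation)

S && (!R || T)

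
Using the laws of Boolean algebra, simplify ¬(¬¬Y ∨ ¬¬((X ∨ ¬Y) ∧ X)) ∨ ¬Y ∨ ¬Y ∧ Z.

¬Y

¬(¬¬Y ∨ ¬¬((X ∨ ¬Y) ∧ X)) ∨ ¬Y ∨ ¬Y ∧ Z
= ¬Y ∧ ¬((X ∨ ¬Y) ∧ X) ∨ ¬Y ∨ ¬Y ∧ Z   — De Morgan
= ¬Y ∧ ¬((X ∨ ¬Y) ∧ X) ∨ ¬Y   — absorption
= ¬Y ∧ ¬X ∨ ¬Y   — absorption
= ¬Y   — absorption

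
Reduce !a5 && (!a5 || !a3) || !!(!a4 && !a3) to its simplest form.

!a5 && (!a5 || !a3) || !!(!a4 && !a3)
= !a5 && (!a5 || !a3) || !a4 && !a3
= !a5 || !a4 && !a3

!a5 || !a4 && !a3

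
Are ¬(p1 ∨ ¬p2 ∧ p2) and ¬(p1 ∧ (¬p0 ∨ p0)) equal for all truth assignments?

Yes

E1: ¬(p1 ∨ ¬p2 ∧ p2)
    = ¬p1
E2: ¬(p1 ∧ (¬p0 ∨ p0))
    = ¬p1
Both reduce to ¬p1, so they are equivalent.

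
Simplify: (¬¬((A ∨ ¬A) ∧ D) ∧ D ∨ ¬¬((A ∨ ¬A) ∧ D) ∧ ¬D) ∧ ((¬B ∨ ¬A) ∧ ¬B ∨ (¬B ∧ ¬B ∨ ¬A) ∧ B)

D ∧ (¬B ∨ ¬A)

(¬¬((A ∨ ¬A) ∧ D) ∧ D ∨ ¬¬((A ∨ ¬A) ∧ D) ∧ ¬D) ∧ ((¬B ∨ ¬A) ∧ ¬B ∨ (¬B ∧ ¬B ∨ ¬A) ∧ B)
= (¬¬((A ∨ ¬A) ∧ D) ∧ D ∨ ¬¬((A ∨ ¬A) ∧ D) ∧ ¬D) ∧ ((¬B ∨ ¬A) ∧ ¬B ∨ (¬B ∨ ¬A) ∧ B)   (idempotence)
= ¬¬((A ∨ ¬A) ∧ D) ∧ ((¬B ∨ ¬A) ∧ ¬B ∨ (¬B ∨ ¬A) ∧ B)   (distribution)
= (A ∨ ¬A) ∧ D ∧ ((¬B ∨ ¬A) ∧ ¬B ∨ (¬B ∨ ¬A) ∧ B)   (double negation)
= (A ∨ ¬A) ∧ D ∧ (¬B ∨ ¬A)   (distribution)
= D ∧ (¬B ∨ ¬A)   (complement / identity)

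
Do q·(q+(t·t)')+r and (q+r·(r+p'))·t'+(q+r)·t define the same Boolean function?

E1: q·(q+(t·t)')+r
    = q·(q+t')+r
    = q+r
E2: (q+r·(r+p'))·t'+(q+r)·t
    = (q+r)·t'+(q+r)·t
    = q+r
Both reduce to q+r, so they are equivalent.

Yes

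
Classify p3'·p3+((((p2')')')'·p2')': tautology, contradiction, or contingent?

tautology

p3'·p3+((((p2')')')'·p2')'
= ((((p2')')')'·p2')'
= ((p2')'·p2')'
= p2'+p2
= 1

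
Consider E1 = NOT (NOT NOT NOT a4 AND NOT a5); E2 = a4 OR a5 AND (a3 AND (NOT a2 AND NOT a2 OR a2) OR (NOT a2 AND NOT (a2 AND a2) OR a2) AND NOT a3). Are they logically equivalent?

E1: NOT (NOT NOT NOT a4 AND NOT a5)
    = NOT (NOT a4 AND NOT a5)   (double negation)
    = a4 OR a5   (De Morgan)
E2: a4 OR a5 AND (a3 AND (NOT a2 AND NOT a2 OR a2) OR (NOT a2 AND NOT (a2 AND a2) OR a2) AND NOT a3)
    = a4 OR a5 AND (a3 AND (NOT a2 AND NOT a2 OR a2) OR (NOT a2 AND NOT a2 OR a2) AND NOT a3)   (idempotence)
    = a4 OR a5 AND (NOT a2 AND NOT a2 OR a2)   (distribution)
    = a4 OR a5 AND (NOT a2 OR a2)   (idempotence)
    = a4 OR a5   (complement / identity)
Both reduce to a4 OR a5, so they are equivalent.

Yes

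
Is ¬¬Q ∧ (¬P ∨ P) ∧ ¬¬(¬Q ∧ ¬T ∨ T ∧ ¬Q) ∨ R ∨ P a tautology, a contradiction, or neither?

neither

¬¬Q ∧ (¬P ∨ P) ∧ ¬¬(¬Q ∧ ¬T ∨ T ∧ ¬Q) ∨ R ∨ P
= Q ∧ (¬P ∨ P) ∧ ¬¬(¬Q ∧ ¬T ∨ T ∧ ¬Q) ∨ R ∨ P
= Q ∧ ¬¬(¬Q ∧ ¬T ∨ T ∧ ¬Q) ∨ R ∨ P
= Q ∧ (¬Q ∧ ¬T ∨ T ∧ ¬Q) ∨ R ∨ P
= Q ∧ ¬Q ∨ R ∨ P
= R ∨ P
This depends on P, R, so it is not a constant.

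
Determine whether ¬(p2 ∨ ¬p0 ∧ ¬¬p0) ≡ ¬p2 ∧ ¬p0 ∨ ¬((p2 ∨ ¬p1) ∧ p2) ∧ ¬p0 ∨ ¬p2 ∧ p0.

E1: ¬(p2 ∨ ¬p0 ∧ ¬¬p0)
    = ¬(p2 ∨ ¬p0 ∧ p0)   — double negation
    = ¬p2   — complement / identity
E2: ¬p2 ∧ ¬p0 ∨ ¬((p2 ∨ ¬p1) ∧ p2) ∧ ¬p0 ∨ ¬p2 ∧ p0
    = ¬p2 ∧ ¬p0 ∨ ¬p2 ∧ ¬p0 ∨ ¬p2 ∧ p0   — absorption
    = ¬p2 ∧ ¬p0 ∨ ¬p2 ∧ p0   — idempotence
    = ¬p2   — distribution
Both reduce to ¬p2, so they are equivalent.

Yes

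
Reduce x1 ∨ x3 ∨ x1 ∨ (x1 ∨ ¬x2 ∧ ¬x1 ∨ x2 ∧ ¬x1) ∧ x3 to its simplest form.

x1 ∨ x3

x1 ∨ x3 ∨ x1 ∨ (x1 ∨ ¬x2 ∧ ¬x1 ∨ x2 ∧ ¬x1) ∧ x3
= x1 ∨ x3 ∨ x1 ∨ (x1 ∨ ¬x1) ∧ x3   (distribution)
= x1 ∨ x3 ∨ x1 ∨ x3   (complement / identity)
= x1 ∨ x3   (idempotence)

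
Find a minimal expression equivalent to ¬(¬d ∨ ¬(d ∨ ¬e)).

d

¬(¬d ∨ ¬(d ∨ ¬e))
= d ∧ (d ∨ ¬e)   — De Morgan
= d   — absorption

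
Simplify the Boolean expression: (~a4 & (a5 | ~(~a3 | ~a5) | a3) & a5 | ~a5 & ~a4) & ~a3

~a4 & ~a3

(~a4 & (a5 | ~(~a3 | ~a5) | a3) & a5 | ~a5 & ~a4) & ~a3
= (~a4 & (a5 | a3 & a5 | a3) & a5 | ~a5 & ~a4) & ~a3   — De Morgan
= (~a4 & (a5 | a3) & a5 | ~a5 & ~a4) & ~a3   — absorption
= (~a4 & a5 | ~a5 & ~a4) & ~a3   — absorption
= ~a4 & ~a3   — distribution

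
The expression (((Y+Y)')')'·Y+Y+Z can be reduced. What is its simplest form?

(((Y+Y)')')'·Y+Y+Z
= ((Y')')'·Y+Y+Z   — idempotence
= Y'·Y+Y+Z   — double negation
= Y+Z   — complement / identity

Y+Z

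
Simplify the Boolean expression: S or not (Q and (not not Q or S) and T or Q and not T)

S or not (Q and (not not Q or S) and T or Q and not T)
= S or not (Q and (Q or S) and T or Q and not T)   (double negation)
= S or not (Q and T or Q and not T)   (absorption)
= S or not Q   (distribution)

S or not Q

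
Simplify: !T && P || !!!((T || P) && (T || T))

!T

!T && P || !!!((T || P) && (T || T))
= !T && P || !!!((T || P) && T)   (idempotence)
= !T && P || !((T || P) && T)   (double negation)
= !T && P || !T   (absorption)
= !T   (absorption)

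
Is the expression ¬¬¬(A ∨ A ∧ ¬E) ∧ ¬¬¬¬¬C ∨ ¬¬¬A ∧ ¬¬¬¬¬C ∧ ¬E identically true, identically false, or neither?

¬¬¬(A ∨ A ∧ ¬E) ∧ ¬¬¬¬¬C ∨ ¬¬¬A ∧ ¬¬¬¬¬C ∧ ¬E
= ¬¬¬A ∧ ¬¬¬¬¬C ∨ ¬¬¬A ∧ ¬¬¬¬¬C ∧ ¬E
= ¬¬¬A ∧ ¬¬¬¬¬C
= ¬¬¬A ∧ ¬¬¬C
= ¬A ∧ ¬¬¬C
= ¬A ∧ ¬C
This depends on A, C, so it is not a constant.

neither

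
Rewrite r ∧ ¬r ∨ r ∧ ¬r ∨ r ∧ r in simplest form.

r ∧ ¬r ∨ r ∧ ¬r ∨ r ∧ r
= r ∧ ¬r ∨ r ∧ r   — idempotence
= r   — distribution

r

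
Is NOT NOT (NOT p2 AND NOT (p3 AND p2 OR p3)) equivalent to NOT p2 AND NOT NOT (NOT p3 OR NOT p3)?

Yes

E1: NOT NOT (NOT p2 AND NOT (p3 AND p2 OR p3))
    = NOT p2 AND NOT (p3 AND p2 OR p3)   (double negation)
    = NOT p2 AND NOT p3   (absorption)
E2: NOT p2 AND NOT NOT (NOT p3 OR NOT p3)
    = NOT p2 AND NOT NOT NOT p3   (idempotence)
    = NOT p2 AND NOT p3   (double negation)
Both reduce to NOT p2 AND NOT p3, so they are equivalent.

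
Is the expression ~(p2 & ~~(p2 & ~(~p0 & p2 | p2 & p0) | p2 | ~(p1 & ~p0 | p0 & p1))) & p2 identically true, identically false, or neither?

identically false

~(p2 & ~~(p2 & ~(~p0 & p2 | p2 & p0) | p2 | ~(p1 & ~p0 | p0 & p1))) & p2
= ~(p2 & ~~(p2 & ~p2 | p2 | ~(p1 & ~p0 | p0 & p1))) & p2
= ~(p2 & (p2 & ~p2 | p2 | ~(p1 & ~p0 | p0 & p1))) & p2
= ~(p2 & (p2 & ~p2 | p2 | ~p1)) & p2
= ~(p2 & (p2 | ~p1)) & p2
= ~p2 & p2
= 0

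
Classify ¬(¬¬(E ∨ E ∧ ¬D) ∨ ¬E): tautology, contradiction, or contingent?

contradiction

¬(¬¬(E ∨ E ∧ ¬D) ∨ ¬E)
= ¬(¬¬E ∨ ¬E)
= ¬E ∧ E
= False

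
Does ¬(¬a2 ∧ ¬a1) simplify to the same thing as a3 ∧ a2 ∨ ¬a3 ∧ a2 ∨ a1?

Yes

E1: ¬(¬a2 ∧ ¬a1)
    = a2 ∨ a1   [De Morgan]
E2: a3 ∧ a2 ∨ ¬a3 ∧ a2 ∨ a1
    = a2 ∨ a1   [distribution]
Both reduce to a2 ∨ a1, so they are equivalent.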